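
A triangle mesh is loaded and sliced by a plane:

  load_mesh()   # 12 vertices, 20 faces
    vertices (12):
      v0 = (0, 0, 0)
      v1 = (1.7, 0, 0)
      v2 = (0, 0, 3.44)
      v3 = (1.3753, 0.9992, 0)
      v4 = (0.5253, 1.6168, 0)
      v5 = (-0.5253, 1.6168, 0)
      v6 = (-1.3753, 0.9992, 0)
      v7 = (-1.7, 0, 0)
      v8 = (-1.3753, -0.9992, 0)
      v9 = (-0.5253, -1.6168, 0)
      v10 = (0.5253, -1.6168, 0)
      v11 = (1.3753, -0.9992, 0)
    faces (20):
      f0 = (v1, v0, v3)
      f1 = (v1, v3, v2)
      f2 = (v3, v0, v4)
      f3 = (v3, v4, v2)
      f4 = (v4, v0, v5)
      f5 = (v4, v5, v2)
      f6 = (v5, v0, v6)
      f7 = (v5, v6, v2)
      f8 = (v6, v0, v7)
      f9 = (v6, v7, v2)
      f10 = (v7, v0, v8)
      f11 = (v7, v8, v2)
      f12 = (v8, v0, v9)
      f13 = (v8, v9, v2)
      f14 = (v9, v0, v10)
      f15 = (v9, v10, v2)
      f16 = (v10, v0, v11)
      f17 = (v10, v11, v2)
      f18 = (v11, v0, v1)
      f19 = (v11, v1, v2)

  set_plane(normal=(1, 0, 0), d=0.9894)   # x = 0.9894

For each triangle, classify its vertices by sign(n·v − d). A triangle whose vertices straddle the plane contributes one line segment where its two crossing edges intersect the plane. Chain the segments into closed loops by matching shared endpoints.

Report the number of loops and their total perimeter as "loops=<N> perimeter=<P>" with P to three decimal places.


Straddling triangles (8 of 20):
  (v1,v0,v3) [+-+] → (0.9894, 0, 0)–(0.9894, 0.718831, 0)  len=0.7188
  (v1,v3,v2) [++-] → (0.9894, 0.718831, 0.965241)–(0.9894, 0, 1.43792)  len=0.8603
  (v3,v0,v4) [+--] → (0.9894, 0.718831, 0)–(0.9894, 1.27959, 0)  len=0.5608
  (v3,v4,v2) [+--] → (0.9894, 1.27959, 0)–(0.9894, 0.718831, 0.965241)  len=1.1163
  (v10,v0,v11) [--+] → (0.9894, -0.718831, 0)–(0.9894, -1.27959, 0)  len=0.5608
  (v10,v11,v2) [-+-] → (0.9894, -1.27959, 0)–(0.9894, -0.718831, 0.965241)  len=1.1163
  (v11,v0,v1) [+-+] → (0.9894, -0.718831, 0)–(0.9894, 0, 0)  len=0.7188
  (v11,v1,v2) [++-] → (0.9894, 0, 1.43792)–(0.9894, -0.718831, 0.965241)  len=0.8603

Chained into 1 loop(s):
  loop 1: 8 segments, perimeter = 6.5124
Total perimeter = 6.512

loops=1 perimeter=6.512


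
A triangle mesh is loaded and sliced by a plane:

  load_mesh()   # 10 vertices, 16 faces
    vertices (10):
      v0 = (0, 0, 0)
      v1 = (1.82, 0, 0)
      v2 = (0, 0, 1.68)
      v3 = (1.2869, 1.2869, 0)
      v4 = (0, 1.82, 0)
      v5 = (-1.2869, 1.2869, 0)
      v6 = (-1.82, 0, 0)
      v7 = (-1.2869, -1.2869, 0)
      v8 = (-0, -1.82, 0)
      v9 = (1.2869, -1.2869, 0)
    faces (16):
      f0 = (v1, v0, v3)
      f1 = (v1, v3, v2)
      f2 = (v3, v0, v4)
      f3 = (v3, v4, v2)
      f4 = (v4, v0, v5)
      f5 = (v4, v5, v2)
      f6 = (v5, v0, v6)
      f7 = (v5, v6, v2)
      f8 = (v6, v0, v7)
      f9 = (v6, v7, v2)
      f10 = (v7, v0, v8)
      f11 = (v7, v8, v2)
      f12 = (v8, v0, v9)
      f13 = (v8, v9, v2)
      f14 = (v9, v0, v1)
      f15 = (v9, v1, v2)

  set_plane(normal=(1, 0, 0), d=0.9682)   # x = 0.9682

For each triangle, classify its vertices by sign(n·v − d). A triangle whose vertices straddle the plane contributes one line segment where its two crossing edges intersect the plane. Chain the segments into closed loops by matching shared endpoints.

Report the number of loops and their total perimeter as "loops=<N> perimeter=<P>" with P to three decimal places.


Straddling triangles (8 of 16):
  (v1,v0,v3) [+-+] → (0.9682, 0, 0)–(0.9682, 0.9682, 0)  len=0.9682
  (v1,v3,v2) [++-] → (0.9682, 0.9682, 0.416051)–(0.9682, 0, 0.786277)  len=1.0366
  (v3,v0,v4) [+--] → (0.9682, 0.9682, 0)–(0.9682, 1.41892, 0)  len=0.4507
  (v3,v4,v2) [+--] → (0.9682, 1.41892, 0)–(0.9682, 0.9682, 0.416051)  len=0.6134
  (v8,v0,v9) [--+] → (0.9682, -0.9682, 0)–(0.9682, -1.41892, 0)  len=0.4507
  (v8,v9,v2) [-+-] → (0.9682, -1.41892, 0)–(0.9682, -0.9682, 0.416051)  len=0.6134
  (v9,v0,v1) [+-+] → (0.9682, -0.9682, 0)–(0.9682, 0, 0)  len=0.9682
  (v9,v1,v2) [++-] → (0.9682, 0, 0.786277)–(0.9682, -0.9682, 0.416051)  len=1.0366

Chained into 1 loop(s):
  loop 1: 8 segments, perimeter = 6.1378
Total perimeter = 6.138

loops=1 perimeter=6.138


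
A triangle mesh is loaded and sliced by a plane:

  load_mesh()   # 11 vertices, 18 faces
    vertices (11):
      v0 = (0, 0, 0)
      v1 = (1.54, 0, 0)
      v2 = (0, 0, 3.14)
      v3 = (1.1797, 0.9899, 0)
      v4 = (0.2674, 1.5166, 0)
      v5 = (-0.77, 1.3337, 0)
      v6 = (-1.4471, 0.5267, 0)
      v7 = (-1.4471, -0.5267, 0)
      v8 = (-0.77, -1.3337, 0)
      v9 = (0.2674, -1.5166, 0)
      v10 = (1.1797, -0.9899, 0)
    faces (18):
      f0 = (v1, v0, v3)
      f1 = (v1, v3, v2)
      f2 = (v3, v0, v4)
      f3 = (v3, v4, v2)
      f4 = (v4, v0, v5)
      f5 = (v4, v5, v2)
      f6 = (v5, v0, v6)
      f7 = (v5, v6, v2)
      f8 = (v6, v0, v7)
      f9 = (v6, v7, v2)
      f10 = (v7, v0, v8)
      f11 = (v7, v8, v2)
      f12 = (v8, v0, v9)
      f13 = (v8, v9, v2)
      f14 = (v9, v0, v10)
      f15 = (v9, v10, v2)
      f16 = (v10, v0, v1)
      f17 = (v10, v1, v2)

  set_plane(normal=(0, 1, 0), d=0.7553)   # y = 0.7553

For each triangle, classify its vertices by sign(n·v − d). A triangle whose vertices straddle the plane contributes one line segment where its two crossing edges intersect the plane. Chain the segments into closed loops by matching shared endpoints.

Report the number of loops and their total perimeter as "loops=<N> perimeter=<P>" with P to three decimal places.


loops=1 perimeter=6.678

Straddling triangles (8 of 18):
  (v1,v0,v3) [--+] → (0.900119, 0.7553, 0)–(1.26509, 0.7553, 0)  len=0.3650
  (v1,v3,v2) [-+-] → (1.26509, 0.7553, 0)–(0.900119, 0.7553, 0.74416)  len=0.8288
  (v3,v0,v4) [+-+] → (0.900119, 0.7553, 0)–(0.133171, 0.7553, 0)  len=0.7669
  (v3,v4,v2) [++-] → (0.133171, 0.7553, 1.57621)–(0.900119, 0.7553, 0.74416)  len=1.1316
  (v4,v0,v5) [+-+] → (0.133171, 0.7553, 0)–(-0.436066, 0.7553, 0)  len=0.5692
  (v4,v5,v2) [++-] → (-0.436066, 0.7553, 1.36176)–(0.133171, 0.7553, 1.57621)  len=0.6083
  (v5,v0,v6) [+--] → (-0.436066, 0.7553, 0)–(-1.2553, 0.7553, 0)  len=0.8192
  (v5,v6,v2) [+--] → (-1.2553, 0.7553, 0)–(-0.436066, 0.7553, 1.36176)  len=1.5892

Chained into 1 loop(s):
  loop 1: 8 segments, perimeter = 6.6783
Total perimeter = 6.678


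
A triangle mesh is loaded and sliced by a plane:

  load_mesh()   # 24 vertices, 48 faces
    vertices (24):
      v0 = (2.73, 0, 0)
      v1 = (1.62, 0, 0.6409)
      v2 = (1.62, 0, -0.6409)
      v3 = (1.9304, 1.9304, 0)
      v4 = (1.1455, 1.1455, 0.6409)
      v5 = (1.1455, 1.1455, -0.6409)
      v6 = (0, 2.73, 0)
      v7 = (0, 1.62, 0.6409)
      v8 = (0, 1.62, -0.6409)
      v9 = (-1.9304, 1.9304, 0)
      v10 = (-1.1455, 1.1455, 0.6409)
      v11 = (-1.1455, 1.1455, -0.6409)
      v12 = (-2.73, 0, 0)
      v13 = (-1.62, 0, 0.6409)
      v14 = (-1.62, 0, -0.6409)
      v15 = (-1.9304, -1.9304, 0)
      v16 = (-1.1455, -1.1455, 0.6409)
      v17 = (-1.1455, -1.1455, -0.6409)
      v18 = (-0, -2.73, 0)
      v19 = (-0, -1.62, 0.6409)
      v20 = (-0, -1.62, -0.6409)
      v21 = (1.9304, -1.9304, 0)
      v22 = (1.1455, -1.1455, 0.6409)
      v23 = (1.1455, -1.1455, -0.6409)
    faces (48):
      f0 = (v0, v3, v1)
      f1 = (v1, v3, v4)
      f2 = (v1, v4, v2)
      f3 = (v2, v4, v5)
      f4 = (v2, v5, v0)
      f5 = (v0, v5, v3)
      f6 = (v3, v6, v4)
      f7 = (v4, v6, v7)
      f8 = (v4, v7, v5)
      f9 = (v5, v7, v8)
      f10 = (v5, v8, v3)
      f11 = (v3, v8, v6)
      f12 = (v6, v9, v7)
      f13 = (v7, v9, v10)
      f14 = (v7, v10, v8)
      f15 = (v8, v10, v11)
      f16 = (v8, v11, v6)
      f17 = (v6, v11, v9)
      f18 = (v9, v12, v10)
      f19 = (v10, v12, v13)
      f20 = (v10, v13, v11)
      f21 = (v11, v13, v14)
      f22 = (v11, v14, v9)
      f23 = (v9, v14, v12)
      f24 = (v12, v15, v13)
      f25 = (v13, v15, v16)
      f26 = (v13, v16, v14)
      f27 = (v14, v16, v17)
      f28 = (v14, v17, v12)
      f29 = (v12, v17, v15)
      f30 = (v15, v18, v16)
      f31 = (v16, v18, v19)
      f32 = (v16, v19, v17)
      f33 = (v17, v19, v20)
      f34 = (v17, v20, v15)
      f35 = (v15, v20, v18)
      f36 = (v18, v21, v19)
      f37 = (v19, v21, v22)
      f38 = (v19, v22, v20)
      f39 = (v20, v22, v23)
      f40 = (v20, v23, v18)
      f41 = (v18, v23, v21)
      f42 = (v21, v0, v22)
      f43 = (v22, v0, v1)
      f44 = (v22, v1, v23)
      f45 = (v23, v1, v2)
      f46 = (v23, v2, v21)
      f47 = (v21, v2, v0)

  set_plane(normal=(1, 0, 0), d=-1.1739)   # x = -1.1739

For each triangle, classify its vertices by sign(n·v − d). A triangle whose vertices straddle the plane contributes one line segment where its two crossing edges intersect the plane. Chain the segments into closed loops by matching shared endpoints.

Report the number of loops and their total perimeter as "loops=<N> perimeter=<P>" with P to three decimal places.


Straddling triangles (16 of 48):
  (v6,v9,v7) [+-+] → (-1.1739, 2.24375, 0)–(-1.1739, 1.80876, 0.251161)  len=0.5023
  (v7,v9,v10) [+-+] → (-1.1739, 1.80876, 0.251161)–(-1.1739, 1.1739, 0.61771)  len=0.7331
  (v6,v11,v9) [++-] → (-1.1739, 1.1739, -0.61771)–(-1.1739, 2.24375, 0)  len=1.2354
  (v9,v12,v10) [--+] → (-1.1739, 1.12497, 0.629413)–(-1.1739, 1.1739, 0.61771)  len=0.0503
  (v10,v12,v13) [+--] → (-1.1739, 1.12497, 0.629413)–(-1.1739, 1.07694, 0.6409)  len=0.0494
  (v10,v13,v11) [+-+] → (-1.1739, 1.07694, 0.6409)–(-1.1739, 1.07694, -0.564181)  len=1.2051
  (v11,v13,v14) [+--] → (-1.1739, 1.07694, -0.564181)–(-1.1739, 1.07694, -0.6409)  len=0.0767
  (v11,v14,v9) [+--] → (-1.1739, 1.07694, -0.6409)–(-1.1739, 1.1739, -0.61771)  len=0.0997
  (v13,v15,v16) [--+] → (-1.1739, -1.1739, 0.61771)–(-1.1739, -1.07694, 0.6409)  len=0.0997
  (v13,v16,v14) [-+-] → (-1.1739, -1.07694, 0.6409)–(-1.1739, -1.07694, 0.564181)  len=0.0767
  (v14,v16,v17) [-++] → (-1.1739, -1.07694, 0.564181)–(-1.1739, -1.07694, -0.6409)  len=1.2051
  (v14,v17,v12) [-+-] → (-1.1739, -1.07694, -0.6409)–(-1.1739, -1.12497, -0.629413)  len=0.0494
  (v12,v17,v15) [-+-] → (-1.1739, -1.12497, -0.629413)–(-1.1739, -1.1739, -0.61771)  len=0.0503
  (v15,v18,v16) [-++] → (-1.1739, -2.24375, 0)–(-1.1739, -1.1739, 0.61771)  len=1.2354
  (v17,v20,v15) [++-] → (-1.1739, -1.80876, -0.251161)–(-1.1739, -1.1739, -0.61771)  len=0.7331
  (v15,v20,v18) [-++] → (-1.1739, -1.80876, -0.251161)–(-1.1739, -2.24375, 0)  len=0.5023

Chained into 2 loop(s):
  loop 1: 8 segments, perimeter = 3.9519
  loop 2: 8 segments, perimeter = 3.9519
Total perimeter = 7.904

loops=2 perimeter=7.904


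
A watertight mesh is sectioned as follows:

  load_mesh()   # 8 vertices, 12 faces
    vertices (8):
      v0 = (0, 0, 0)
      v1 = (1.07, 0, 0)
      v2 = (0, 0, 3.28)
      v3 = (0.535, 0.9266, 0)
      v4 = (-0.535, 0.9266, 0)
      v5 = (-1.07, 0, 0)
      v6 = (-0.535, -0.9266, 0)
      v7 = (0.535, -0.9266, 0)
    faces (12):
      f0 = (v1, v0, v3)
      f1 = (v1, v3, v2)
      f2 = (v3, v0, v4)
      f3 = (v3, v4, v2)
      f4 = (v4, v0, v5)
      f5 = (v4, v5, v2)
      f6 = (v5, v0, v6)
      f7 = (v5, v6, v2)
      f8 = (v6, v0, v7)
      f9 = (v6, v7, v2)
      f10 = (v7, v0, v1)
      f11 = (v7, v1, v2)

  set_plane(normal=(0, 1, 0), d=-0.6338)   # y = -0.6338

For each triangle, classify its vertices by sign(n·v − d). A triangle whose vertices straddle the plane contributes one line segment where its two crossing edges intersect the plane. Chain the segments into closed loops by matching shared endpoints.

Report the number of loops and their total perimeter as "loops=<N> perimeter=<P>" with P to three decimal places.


Straddling triangles (6 of 12):
  (v5,v0,v6) [++-] → (-0.365943, -0.6338, 0)–(-0.704057, -0.6338, 0)  len=0.3381
  (v5,v6,v2) [+-+] → (-0.704057, -0.6338, 0)–(-0.365943, -0.6338, 1.03646)  len=1.0902
  (v6,v0,v7) [-+-] → (-0.365943, -0.6338, 0)–(0.365943, -0.6338, 0)  len=0.7319
  (v6,v7,v2) [--+] → (0.365943, -0.6338, 1.03646)–(-0.365943, -0.6338, 1.03646)  len=0.7319
  (v7,v0,v1) [-++] → (0.365943, -0.6338, 0)–(0.704057, -0.6338, 0)  len=0.3381
  (v7,v1,v2) [-++] → (0.704057, -0.6338, 0)–(0.365943, -0.6338, 1.03646)  len=1.0902

Chained into 1 loop(s):
  loop 1: 6 segments, perimeter = 4.3204
Total perimeter = 4.320

loops=1 perimeter=4.320


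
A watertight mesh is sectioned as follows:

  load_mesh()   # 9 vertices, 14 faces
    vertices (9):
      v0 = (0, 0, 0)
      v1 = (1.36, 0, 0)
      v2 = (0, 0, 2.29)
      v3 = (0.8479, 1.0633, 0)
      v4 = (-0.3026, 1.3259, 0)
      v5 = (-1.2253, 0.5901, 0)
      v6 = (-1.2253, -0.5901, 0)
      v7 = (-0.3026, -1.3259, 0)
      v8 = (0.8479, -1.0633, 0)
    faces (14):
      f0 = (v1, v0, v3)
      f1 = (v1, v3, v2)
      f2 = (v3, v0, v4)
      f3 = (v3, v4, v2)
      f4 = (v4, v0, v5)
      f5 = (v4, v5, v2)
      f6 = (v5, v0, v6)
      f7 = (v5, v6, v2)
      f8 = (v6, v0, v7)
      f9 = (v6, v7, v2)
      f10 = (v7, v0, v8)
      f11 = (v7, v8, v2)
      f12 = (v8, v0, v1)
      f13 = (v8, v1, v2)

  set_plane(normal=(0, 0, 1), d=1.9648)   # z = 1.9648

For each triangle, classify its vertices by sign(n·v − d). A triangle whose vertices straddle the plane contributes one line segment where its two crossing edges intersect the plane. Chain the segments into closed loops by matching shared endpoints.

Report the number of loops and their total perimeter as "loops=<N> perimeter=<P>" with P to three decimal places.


Straddling triangles (7 of 14):
  (v1,v3,v2) [--+] → (0.120409, 0.150998, 1.9648)–(0.193132, 0, 1.9648)  len=0.1676
  (v3,v4,v2) [--+] → (-0.0429718, 0.188289, 1.9648)–(0.120409, 0.150998, 1.9648)  len=0.1676
  (v4,v5,v2) [--+] → (-0.174003, 0.0837994, 1.9648)–(-0.0429718, 0.188289, 1.9648)  len=0.1676
  (v5,v6,v2) [--+] → (-0.174003, -0.0837994, 1.9648)–(-0.174003, 0.0837994, 1.9648)  len=0.1676
  (v6,v7,v2) [--+] → (-0.0429718, -0.188289, 1.9648)–(-0.174003, -0.0837994, 1.9648)  len=0.1676
  (v7,v8,v2) [--+] → (0.120409, -0.150998, 1.9648)–(-0.0429718, -0.188289, 1.9648)  len=0.1676
  (v8,v1,v2) [--+] → (0.193132, 0, 1.9648)–(0.120409, -0.150998, 1.9648)  len=0.1676

Chained into 1 loop(s):
  loop 1: 7 segments, perimeter = 1.1731
Total perimeter = 1.173

loops=1 perimeter=1.173


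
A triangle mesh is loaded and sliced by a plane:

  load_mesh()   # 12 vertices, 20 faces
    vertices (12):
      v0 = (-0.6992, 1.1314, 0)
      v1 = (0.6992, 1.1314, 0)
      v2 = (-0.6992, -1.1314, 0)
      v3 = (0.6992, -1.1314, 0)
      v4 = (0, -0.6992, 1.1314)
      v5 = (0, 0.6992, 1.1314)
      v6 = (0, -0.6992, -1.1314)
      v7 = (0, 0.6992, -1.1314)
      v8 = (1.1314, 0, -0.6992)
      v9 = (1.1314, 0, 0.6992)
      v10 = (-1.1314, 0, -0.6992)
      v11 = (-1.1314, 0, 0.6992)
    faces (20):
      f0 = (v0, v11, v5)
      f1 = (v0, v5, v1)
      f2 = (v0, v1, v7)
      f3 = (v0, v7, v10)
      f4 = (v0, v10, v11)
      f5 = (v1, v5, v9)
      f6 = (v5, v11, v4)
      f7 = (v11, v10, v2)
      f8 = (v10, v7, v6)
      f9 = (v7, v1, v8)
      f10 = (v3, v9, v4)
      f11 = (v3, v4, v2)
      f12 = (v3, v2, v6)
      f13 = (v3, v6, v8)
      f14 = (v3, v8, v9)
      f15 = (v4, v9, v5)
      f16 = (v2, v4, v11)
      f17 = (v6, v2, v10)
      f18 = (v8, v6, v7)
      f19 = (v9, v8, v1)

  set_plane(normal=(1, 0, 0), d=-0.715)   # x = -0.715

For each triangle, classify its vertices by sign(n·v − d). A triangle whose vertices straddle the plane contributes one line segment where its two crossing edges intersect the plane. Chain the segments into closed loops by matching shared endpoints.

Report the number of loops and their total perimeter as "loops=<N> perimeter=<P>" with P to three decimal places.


loops=1 perimeter=5.842

Straddling triangles (8 of 20):
  (v0,v11,v5) [+-+] → (-0.715, 1.09004, 0.0255608)–(-0.715, 0.257333, 0.858267)  len=1.1776
  (v0,v7,v10) [++-] → (-0.715, 0.257333, -0.858267)–(-0.715, 1.09004, -0.0255608)  len=1.1776
  (v0,v10,v11) [+--] → (-0.715, 1.09004, -0.0255608)–(-0.715, 1.09004, 0.0255608)  len=0.0511
  (v5,v11,v4) [+-+] → (-0.715, 0.257333, 0.858267)–(-0.715, -0.257333, 0.858267)  len=0.5147
  (v11,v10,v2) [--+] → (-0.715, -1.09004, -0.0255608)–(-0.715, -1.09004, 0.0255608)  len=0.0511
  (v10,v7,v6) [-++] → (-0.715, 0.257333, -0.858267)–(-0.715, -0.257333, -0.858267)  len=0.5147
  (v2,v4,v11) [++-] → (-0.715, -0.257333, 0.858267)–(-0.715, -1.09004, 0.0255608)  len=1.1776
  (v6,v2,v10) [++-] → (-0.715, -1.09004, -0.0255608)–(-0.715, -0.257333, -0.858267)  len=1.1776

Chained into 1 loop(s):
  loop 1: 8 segments, perimeter = 5.8421
Total perimeter = 5.842


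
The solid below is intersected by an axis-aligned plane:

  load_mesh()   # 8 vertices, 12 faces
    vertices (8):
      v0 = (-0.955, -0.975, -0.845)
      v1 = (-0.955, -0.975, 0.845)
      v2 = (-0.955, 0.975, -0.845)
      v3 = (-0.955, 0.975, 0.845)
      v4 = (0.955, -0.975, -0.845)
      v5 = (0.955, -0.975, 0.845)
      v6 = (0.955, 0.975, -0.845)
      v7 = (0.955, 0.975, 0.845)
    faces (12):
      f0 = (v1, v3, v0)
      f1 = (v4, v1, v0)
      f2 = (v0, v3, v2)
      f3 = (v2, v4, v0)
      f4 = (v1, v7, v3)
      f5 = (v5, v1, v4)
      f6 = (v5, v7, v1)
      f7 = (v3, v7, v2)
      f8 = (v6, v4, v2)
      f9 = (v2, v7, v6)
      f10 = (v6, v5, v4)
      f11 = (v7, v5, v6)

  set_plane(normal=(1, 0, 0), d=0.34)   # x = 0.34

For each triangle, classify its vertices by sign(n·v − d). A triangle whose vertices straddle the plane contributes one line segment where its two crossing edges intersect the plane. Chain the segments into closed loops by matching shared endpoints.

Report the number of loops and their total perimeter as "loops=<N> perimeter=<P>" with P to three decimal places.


loops=1 perimeter=7.280

Straddling triangles (8 of 12):
  (v4,v1,v0) [+--] → (0.34, -0.975, -0.300838)–(0.34, -0.975, -0.845)  len=0.5442
  (v2,v4,v0) [-+-] → (0.34, -0.34712, -0.845)–(0.34, -0.975, -0.845)  len=0.6279
  (v1,v7,v3) [-+-] → (0.34, 0.34712, 0.845)–(0.34, 0.975, 0.845)  len=0.6279
  (v5,v1,v4) [+-+] → (0.34, -0.975, 0.845)–(0.34, -0.975, -0.300838)  len=1.1458
  (v5,v7,v1) [++-] → (0.34, 0.34712, 0.845)–(0.34, -0.975, 0.845)  len=1.3221
  (v3,v7,v2) [-+-] → (0.34, 0.975, 0.845)–(0.34, 0.975, 0.300838)  len=0.5442
  (v6,v4,v2) [++-] → (0.34, -0.34712, -0.845)–(0.34, 0.975, -0.845)  len=1.3221
  (v2,v7,v6) [-++] → (0.34, 0.975, 0.300838)–(0.34, 0.975, -0.845)  len=1.1458

Chained into 1 loop(s):
  loop 1: 8 segments, perimeter = 7.2800
Total perimeter = 7.280


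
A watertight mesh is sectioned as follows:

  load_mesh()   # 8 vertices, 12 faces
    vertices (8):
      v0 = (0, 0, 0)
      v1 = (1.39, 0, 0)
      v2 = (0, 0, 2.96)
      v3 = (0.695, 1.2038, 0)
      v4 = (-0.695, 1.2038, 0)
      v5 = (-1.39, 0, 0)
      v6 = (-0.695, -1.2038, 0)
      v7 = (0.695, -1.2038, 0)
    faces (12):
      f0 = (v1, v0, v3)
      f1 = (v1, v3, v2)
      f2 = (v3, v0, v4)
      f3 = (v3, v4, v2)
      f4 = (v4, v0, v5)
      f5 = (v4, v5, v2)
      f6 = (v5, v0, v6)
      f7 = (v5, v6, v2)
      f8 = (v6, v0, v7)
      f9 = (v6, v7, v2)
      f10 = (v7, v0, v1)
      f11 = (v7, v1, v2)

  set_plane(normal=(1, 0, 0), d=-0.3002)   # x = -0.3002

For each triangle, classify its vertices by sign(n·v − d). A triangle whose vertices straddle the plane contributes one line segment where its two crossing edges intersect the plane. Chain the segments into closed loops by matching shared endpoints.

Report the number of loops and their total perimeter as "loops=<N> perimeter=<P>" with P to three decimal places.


Straddling triangles (8 of 12):
  (v3,v0,v4) [++-] → (-0.3002, 0.519972, 0)–(-0.3002, 1.2038, 0)  len=0.6838
  (v3,v4,v2) [+-+] → (-0.3002, 1.2038, 0)–(-0.3002, 0.519972, 1.68145)  len=1.8152
  (v4,v0,v5) [-+-] → (-0.3002, 0.519972, 0)–(-0.3002, 0, 0)  len=0.5200
  (v4,v5,v2) [--+] → (-0.3002, 0, 2.32073)–(-0.3002, 0.519972, 1.68145)  len=0.8240
  (v5,v0,v6) [-+-] → (-0.3002, 0, 0)–(-0.3002, -0.519972, 0)  len=0.5200
  (v5,v6,v2) [--+] → (-0.3002, -0.519972, 1.68145)–(-0.3002, 0, 2.32073)  len=0.8240
  (v6,v0,v7) [-++] → (-0.3002, -0.519972, 0)–(-0.3002, -1.2038, 0)  len=0.6838
  (v6,v7,v2) [-++] → (-0.3002, -1.2038, 0)–(-0.3002, -0.519972, 1.68145)  len=1.8152

Chained into 1 loop(s):
  loop 1: 8 segments, perimeter = 7.6861
Total perimeter = 7.686

loops=1 perimeter=7.686


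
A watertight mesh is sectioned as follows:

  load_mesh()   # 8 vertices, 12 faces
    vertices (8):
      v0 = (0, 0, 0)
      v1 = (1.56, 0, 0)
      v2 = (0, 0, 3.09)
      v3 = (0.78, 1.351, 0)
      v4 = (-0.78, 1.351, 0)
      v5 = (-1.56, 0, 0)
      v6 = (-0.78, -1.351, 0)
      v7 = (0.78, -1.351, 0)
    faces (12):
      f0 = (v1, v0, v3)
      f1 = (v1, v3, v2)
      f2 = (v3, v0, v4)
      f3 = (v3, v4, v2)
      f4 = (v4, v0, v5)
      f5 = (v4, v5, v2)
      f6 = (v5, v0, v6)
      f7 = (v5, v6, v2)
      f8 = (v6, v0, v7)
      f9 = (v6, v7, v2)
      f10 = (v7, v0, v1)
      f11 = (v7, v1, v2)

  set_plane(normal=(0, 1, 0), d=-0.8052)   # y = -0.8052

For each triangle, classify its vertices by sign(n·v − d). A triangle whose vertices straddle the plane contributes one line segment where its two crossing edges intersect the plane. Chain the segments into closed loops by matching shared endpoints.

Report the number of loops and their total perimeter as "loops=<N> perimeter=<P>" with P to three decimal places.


Straddling triangles (6 of 12):
  (v5,v0,v6) [++-] → (-0.464882, -0.8052, 0)–(-1.09512, -0.8052, 0)  len=0.6302
  (v5,v6,v2) [+-+] → (-1.09512, -0.8052, 0)–(-0.464882, -0.8052, 1.24835)  len=1.3984
  (v6,v0,v7) [-+-] → (-0.464882, -0.8052, 0)–(0.464882, -0.8052, 0)  len=0.9298
  (v6,v7,v2) [--+] → (0.464882, -0.8052, 1.24835)–(-0.464882, -0.8052, 1.24835)  len=0.9298
  (v7,v0,v1) [-++] → (0.464882, -0.8052, 0)–(1.09512, -0.8052, 0)  len=0.6302
  (v7,v1,v2) [-++] → (1.09512, -0.8052, 0)–(0.464882, -0.8052, 1.24835)  len=1.3984

Chained into 1 loop(s):
  loop 1: 6 segments, perimeter = 5.9168
Total perimeter = 5.917

loops=1 perimeter=5.917


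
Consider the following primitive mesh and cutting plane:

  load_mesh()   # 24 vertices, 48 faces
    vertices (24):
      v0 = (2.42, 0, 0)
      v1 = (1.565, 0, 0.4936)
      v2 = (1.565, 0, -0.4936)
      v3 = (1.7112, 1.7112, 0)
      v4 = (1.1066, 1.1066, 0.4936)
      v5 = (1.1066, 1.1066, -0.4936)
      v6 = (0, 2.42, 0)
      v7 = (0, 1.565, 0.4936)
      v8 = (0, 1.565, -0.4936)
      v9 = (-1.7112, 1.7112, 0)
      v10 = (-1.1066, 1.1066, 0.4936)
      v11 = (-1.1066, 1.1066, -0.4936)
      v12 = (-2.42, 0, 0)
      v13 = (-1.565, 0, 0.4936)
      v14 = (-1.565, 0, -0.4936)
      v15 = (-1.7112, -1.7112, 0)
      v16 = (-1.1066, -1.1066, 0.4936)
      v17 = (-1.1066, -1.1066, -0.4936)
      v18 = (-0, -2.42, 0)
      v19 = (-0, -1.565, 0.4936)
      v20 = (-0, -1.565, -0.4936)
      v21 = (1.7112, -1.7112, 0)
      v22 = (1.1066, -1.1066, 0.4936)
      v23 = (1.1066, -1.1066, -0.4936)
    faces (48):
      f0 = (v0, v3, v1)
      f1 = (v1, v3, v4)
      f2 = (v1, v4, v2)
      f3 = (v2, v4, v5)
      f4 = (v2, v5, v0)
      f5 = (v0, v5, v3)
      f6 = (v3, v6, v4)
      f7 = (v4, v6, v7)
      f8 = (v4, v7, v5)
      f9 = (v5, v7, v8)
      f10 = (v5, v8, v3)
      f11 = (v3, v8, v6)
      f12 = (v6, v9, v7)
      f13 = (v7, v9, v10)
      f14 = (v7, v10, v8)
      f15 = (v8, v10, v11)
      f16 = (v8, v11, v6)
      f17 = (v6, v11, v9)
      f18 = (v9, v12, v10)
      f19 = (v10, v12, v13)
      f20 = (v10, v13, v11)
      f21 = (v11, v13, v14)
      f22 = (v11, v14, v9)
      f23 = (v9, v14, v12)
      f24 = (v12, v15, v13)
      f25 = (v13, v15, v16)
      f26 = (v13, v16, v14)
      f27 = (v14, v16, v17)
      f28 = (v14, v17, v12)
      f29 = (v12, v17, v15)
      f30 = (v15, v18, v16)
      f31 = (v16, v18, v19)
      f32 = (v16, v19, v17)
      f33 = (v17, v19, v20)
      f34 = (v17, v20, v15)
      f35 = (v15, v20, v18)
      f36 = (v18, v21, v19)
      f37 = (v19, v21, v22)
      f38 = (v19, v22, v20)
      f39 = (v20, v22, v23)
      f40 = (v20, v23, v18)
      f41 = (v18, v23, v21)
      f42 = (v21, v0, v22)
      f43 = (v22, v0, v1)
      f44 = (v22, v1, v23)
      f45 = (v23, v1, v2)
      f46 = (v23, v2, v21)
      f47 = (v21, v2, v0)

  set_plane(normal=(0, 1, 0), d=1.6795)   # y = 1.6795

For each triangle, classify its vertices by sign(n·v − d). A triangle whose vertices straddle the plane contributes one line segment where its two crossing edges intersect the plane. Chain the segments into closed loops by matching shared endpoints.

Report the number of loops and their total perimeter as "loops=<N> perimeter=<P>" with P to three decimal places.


loops=1 perimeter=7.114

Straddling triangles (14 of 48):
  (v0,v3,v1) [-+-] → (1.72433, 1.6795, 0)–(1.70849, 1.6795, 0.00914395)  len=0.0183
  (v1,v3,v4) [-+-] → (1.70849, 1.6795, 0.00914395)–(1.6795, 1.6795, 0.0258801)  len=0.0335
  (v0,v5,v3) [--+] → (1.6795, 1.6795, -0.0258801)–(1.72433, 1.6795, 0)  len=0.0518
  (v3,v6,v4) [++-] → (0.623905, 1.6795, 0.278294)–(1.6795, 1.6795, 0.0258801)  len=1.0854
  (v4,v6,v7) [-+-] → (0.623905, 1.6795, 0.278294)–(0, 1.6795, 0.427498)  len=0.6415
  (v5,v8,v3) [--+] → (1.34017, 1.6795, -0.107025)–(1.6795, 1.6795, -0.0258801)  len=0.3489
  (v3,v8,v6) [+-+] → (1.34017, 1.6795, -0.107025)–(0, 1.6795, -0.427498)  len=1.3780
  (v6,v9,v7) [++-] → (-1.34017, 1.6795, 0.107025)–(0, 1.6795, 0.427498)  len=1.3780
  (v7,v9,v10) [-+-] → (-1.34017, 1.6795, 0.107025)–(-1.6795, 1.6795, 0.0258801)  len=0.3489
  (v8,v11,v6) [--+] → (-0.623905, 1.6795, -0.278294)–(0, 1.6795, -0.427498)  len=0.6415
  (v6,v11,v9) [+-+] → (-0.623905, 1.6795, -0.278294)–(-1.6795, 1.6795, -0.0258801)  len=1.0854
  (v9,v12,v10) [+--] → (-1.72433, 1.6795, 0)–(-1.6795, 1.6795, 0.0258801)  len=0.0518
  (v11,v14,v9) [--+] → (-1.70849, 1.6795, -0.00914395)–(-1.6795, 1.6795, -0.0258801)  len=0.0335
  (v9,v14,v12) [+--] → (-1.70849, 1.6795, -0.00914395)–(-1.72433, 1.6795, 0)  len=0.0183

Chained into 1 loop(s):
  loop 1: 14 segments, perimeter = 7.1145
Total perimeter = 7.114


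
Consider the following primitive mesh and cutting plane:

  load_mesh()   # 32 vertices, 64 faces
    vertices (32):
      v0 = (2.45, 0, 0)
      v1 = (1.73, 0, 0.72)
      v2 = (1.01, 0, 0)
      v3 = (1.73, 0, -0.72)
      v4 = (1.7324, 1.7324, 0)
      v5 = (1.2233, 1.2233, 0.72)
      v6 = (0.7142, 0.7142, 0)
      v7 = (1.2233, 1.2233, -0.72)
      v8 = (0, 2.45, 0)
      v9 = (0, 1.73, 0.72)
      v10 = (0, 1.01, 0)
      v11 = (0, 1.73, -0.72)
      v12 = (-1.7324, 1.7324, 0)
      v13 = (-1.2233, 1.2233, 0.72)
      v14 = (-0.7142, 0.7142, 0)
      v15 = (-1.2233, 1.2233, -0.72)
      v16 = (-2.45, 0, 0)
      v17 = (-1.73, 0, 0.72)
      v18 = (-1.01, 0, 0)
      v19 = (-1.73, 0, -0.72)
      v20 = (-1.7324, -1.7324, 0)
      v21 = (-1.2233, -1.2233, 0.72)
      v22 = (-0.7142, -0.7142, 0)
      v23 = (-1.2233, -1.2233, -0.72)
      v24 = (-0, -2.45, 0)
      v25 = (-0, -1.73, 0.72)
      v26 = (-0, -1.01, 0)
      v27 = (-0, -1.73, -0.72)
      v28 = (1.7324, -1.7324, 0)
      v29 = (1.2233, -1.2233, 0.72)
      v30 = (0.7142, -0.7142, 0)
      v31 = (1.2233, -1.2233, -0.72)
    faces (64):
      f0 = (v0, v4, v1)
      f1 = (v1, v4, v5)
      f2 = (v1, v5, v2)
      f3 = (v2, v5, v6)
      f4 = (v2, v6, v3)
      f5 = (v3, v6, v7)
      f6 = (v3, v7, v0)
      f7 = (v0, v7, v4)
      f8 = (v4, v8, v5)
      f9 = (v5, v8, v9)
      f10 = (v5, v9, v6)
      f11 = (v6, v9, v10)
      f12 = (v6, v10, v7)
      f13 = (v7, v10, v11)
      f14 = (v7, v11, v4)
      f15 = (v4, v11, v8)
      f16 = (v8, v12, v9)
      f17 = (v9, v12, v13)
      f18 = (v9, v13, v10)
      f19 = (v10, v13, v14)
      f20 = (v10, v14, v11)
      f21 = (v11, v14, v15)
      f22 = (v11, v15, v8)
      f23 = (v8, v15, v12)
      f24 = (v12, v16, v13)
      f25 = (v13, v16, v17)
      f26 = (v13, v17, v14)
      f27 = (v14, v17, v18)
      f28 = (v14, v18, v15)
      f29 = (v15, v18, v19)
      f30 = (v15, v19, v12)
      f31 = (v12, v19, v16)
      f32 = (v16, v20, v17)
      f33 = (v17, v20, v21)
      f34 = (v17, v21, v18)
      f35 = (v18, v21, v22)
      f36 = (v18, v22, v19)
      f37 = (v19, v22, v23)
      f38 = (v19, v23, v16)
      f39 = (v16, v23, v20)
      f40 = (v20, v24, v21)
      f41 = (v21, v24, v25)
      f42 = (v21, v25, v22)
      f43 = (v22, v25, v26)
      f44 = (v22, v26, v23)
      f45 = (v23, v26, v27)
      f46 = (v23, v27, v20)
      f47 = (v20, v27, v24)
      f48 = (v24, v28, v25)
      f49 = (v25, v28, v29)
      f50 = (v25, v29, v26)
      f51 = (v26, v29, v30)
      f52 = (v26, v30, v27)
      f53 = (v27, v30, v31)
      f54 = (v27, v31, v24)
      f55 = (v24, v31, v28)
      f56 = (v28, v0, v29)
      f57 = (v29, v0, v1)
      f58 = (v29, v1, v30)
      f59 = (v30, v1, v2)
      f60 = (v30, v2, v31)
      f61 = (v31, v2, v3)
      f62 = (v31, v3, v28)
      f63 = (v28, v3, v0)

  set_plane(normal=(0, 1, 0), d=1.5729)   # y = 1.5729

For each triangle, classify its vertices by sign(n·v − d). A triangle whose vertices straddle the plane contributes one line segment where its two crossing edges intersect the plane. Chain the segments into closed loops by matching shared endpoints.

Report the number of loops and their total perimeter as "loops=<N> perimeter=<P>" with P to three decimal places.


Straddling triangles (18 of 64):
  (v0,v4,v1) [-+-] → (1.79847, 1.5729, 0)–(1.73218, 1.5729, 0.0662895)  len=0.0937
  (v1,v4,v5) [-+-] → (1.73218, 1.5729, 0.0662895)–(1.5729, 1.5729, 0.225575)  len=0.2253
  (v0,v7,v4) [--+] → (1.5729, 1.5729, -0.225575)–(1.79847, 1.5729, 0)  len=0.3190
  (v4,v8,v5) [++-] → (0.874669, 1.5729, 0.514806)–(1.5729, 1.5729, 0.225575)  len=0.7558
  (v5,v8,v9) [-++] → (0.874669, 1.5729, 0.514806)–(0.379279, 1.5729, 0.72)  len=0.5362
  (v5,v9,v6) [-+-] → (0.379279, 1.5729, 0.72)–(0.110456, 1.5729, 0.608647)  len=0.2910
  (v6,v9,v10) [-+-] → (0.110456, 1.5729, 0.608647)–(0, 1.5729, 0.5629)  len=0.1196
  (v7,v10,v11) [--+] → (0, 1.5729, -0.5629)–(0.379279, 1.5729, -0.72)  len=0.4105
  (v7,v11,v4) [-++] → (0.379279, 1.5729, -0.72)–(1.5729, 1.5729, -0.225575)  len=1.2920
  (v9,v12,v13) [++-] → (-1.5729, 1.5729, 0.225575)–(-0.379279, 1.5729, 0.72)  len=1.2920
  (v9,v13,v10) [+--] → (-0.379279, 1.5729, 0.72)–(0, 1.5729, 0.5629)  len=0.4105
  (v10,v14,v11) [--+] → (-0.110456, 1.5729, -0.608647)–(0, 1.5729, -0.5629)  len=0.1196
  (v11,v14,v15) [+--] → (-0.110456, 1.5729, -0.608647)–(-0.379279, 1.5729, -0.72)  len=0.2910
  (v11,v15,v8) [+-+] → (-0.379279, 1.5729, -0.72)–(-0.874669, 1.5729, -0.514806)  len=0.5362
  (v8,v15,v12) [+-+] → (-0.874669, 1.5729, -0.514806)–(-1.5729, 1.5729, -0.225575)  len=0.7558
  (v12,v16,v13) [+--] → (-1.79847, 1.5729, 0)–(-1.5729, 1.5729, 0.225575)  len=0.3190
  (v15,v19,v12) [--+] → (-1.73218, 1.5729, -0.0662895)–(-1.5729, 1.5729, -0.225575)  len=0.2253
  (v12,v19,v16) [+--] → (-1.73218, 1.5729, -0.0662895)–(-1.79847, 1.5729, 0)  len=0.0937

Chained into 1 loop(s):
  loop 1: 18 segments, perimeter = 8.0860
Total perimeter = 8.086

loops=1 perimeter=8.086


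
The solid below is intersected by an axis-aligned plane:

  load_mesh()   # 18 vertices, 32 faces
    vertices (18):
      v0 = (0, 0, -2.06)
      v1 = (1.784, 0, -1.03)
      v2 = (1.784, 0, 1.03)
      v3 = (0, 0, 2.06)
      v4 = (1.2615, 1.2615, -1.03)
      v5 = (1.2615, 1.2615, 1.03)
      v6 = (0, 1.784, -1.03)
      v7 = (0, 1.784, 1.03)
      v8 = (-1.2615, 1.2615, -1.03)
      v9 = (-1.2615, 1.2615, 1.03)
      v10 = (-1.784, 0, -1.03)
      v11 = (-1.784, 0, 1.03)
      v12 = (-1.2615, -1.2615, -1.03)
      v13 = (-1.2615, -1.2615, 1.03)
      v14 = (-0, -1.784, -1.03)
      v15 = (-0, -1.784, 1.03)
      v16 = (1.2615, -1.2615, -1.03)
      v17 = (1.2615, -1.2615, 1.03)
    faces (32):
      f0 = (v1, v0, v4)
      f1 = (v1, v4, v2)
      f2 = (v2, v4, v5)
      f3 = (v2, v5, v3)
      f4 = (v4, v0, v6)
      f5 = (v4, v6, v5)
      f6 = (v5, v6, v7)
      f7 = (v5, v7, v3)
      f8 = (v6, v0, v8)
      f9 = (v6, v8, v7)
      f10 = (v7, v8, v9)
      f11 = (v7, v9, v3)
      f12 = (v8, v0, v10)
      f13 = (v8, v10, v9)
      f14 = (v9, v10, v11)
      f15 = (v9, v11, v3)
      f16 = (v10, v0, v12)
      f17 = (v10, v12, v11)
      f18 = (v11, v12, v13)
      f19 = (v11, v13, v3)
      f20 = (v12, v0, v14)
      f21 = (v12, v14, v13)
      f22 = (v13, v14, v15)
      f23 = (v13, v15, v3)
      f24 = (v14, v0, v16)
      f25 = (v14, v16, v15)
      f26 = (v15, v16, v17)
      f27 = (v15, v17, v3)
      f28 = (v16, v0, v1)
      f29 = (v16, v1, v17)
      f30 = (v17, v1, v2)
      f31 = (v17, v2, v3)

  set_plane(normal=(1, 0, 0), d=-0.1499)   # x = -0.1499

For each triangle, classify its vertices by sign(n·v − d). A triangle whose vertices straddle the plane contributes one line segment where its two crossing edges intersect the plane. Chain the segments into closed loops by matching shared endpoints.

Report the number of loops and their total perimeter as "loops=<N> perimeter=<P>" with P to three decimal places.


Straddling triangles (12 of 32):
  (v6,v0,v8) [++-] → (-0.1499, 0.1499, -1.93761)–(-0.1499, 1.72191, -1.03)  len=1.8152
  (v6,v8,v7) [+-+] → (-0.1499, 1.72191, -1.03)–(-0.1499, 1.72191, 0.785217)  len=1.8152
  (v7,v8,v9) [+--] → (-0.1499, 1.72191, 0.785217)–(-0.1499, 1.72191, 1.03)  len=0.2448
  (v7,v9,v3) [+-+] → (-0.1499, 1.72191, 1.03)–(-0.1499, 0.1499, 1.93761)  len=1.8152
  (v8,v0,v10) [-+-] → (-0.1499, 0.1499, -1.93761)–(-0.1499, 0, -1.97345)  len=0.1541
  (v9,v11,v3) [--+] → (-0.1499, 0, 1.97345)–(-0.1499, 0.1499, 1.93761)  len=0.1541
  (v10,v0,v12) [-+-] → (-0.1499, 0, -1.97345)–(-0.1499, -0.1499, -1.93761)  len=0.1541
  (v11,v13,v3) [--+] → (-0.1499, -0.1499, 1.93761)–(-0.1499, 0, 1.97345)  len=0.1541
  (v12,v0,v14) [-++] → (-0.1499, -0.1499, -1.93761)–(-0.1499, -1.72191, -1.03)  len=1.8152
  (v12,v14,v13) [-+-] → (-0.1499, -1.72191, -1.03)–(-0.1499, -1.72191, -0.785217)  len=0.2448
  (v13,v14,v15) [-++] → (-0.1499, -1.72191, -0.785217)–(-0.1499, -1.72191, 1.03)  len=1.8152
  (v13,v15,v3) [-++] → (-0.1499, -1.72191, 1.03)–(-0.1499, -0.1499, 1.93761)  len=1.8152

Chained into 1 loop(s):
  loop 1: 12 segments, perimeter = 11.9973
Total perimeter = 11.997

loops=1 perimeter=11.997


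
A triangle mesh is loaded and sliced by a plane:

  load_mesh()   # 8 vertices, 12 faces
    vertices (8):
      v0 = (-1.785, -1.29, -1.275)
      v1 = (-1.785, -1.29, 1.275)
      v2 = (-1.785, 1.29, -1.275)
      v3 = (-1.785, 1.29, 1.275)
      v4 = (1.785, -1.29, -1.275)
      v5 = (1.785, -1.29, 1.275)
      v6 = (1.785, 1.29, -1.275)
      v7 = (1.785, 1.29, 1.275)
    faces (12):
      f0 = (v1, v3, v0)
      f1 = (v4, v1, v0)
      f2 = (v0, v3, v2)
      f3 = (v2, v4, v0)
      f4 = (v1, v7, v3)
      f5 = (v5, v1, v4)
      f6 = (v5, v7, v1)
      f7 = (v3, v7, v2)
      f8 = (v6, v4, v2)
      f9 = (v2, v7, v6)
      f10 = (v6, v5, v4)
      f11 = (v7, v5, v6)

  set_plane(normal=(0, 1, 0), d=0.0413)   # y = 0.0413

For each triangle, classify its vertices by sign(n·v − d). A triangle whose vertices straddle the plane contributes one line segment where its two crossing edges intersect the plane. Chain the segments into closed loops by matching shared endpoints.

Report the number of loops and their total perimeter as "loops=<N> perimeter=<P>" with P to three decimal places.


Straddling triangles (8 of 12):
  (v1,v3,v0) [-+-] → (-1.785, 0.0413, 1.275)–(-1.785, 0.0413, 0.0408198)  len=1.2342
  (v0,v3,v2) [-++] → (-1.785, 0.0413, 0.0408198)–(-1.785, 0.0413, -1.275)  len=1.3158
  (v2,v4,v0) [+--] → (-0.0571477, 0.0413, -1.275)–(-1.785, 0.0413, -1.275)  len=1.7279
  (v1,v7,v3) [-++] → (0.0571477, 0.0413, 1.275)–(-1.785, 0.0413, 1.275)  len=1.8421
  (v5,v7,v1) [-+-] → (1.785, 0.0413, 1.275)–(0.0571477, 0.0413, 1.275)  len=1.7279
  (v6,v4,v2) [+-+] → (1.785, 0.0413, -1.275)–(-0.0571477, 0.0413, -1.275)  len=1.8421
  (v6,v5,v4) [+--] → (1.785, 0.0413, -0.0408198)–(1.785, 0.0413, -1.275)  len=1.2342
  (v7,v5,v6) [+-+] → (1.785, 0.0413, 1.275)–(1.785, 0.0413, -0.0408198)  len=1.3158

Chained into 1 loop(s):
  loop 1: 8 segments, perimeter = 12.2400
Total perimeter = 12.240

loops=1 perimeter=12.240


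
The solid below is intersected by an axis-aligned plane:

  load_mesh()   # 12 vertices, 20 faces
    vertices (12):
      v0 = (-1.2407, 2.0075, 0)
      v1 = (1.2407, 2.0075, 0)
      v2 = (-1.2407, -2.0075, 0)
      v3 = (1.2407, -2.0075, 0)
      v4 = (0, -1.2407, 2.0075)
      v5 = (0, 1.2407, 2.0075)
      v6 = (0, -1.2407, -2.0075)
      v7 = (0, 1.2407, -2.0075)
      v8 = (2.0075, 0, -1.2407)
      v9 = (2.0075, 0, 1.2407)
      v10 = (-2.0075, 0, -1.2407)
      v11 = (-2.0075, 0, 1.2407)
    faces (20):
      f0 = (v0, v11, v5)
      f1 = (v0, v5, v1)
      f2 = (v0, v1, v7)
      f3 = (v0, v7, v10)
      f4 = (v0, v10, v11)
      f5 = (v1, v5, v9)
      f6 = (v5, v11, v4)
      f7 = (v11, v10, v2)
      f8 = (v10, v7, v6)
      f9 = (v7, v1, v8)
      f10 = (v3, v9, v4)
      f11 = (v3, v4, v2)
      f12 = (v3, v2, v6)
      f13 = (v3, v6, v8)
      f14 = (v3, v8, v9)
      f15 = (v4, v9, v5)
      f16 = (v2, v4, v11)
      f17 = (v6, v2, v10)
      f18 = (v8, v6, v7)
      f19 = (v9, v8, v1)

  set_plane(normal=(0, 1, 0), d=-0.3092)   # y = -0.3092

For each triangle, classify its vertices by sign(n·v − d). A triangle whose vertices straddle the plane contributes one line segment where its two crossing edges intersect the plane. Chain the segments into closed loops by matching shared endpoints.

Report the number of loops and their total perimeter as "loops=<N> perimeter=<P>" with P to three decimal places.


loops=1 perimeter=12.814

Straddling triangles (10 of 20):
  (v5,v11,v4) [++-] → (-1.5072, -0.3092, 1.4318)–(0, -0.3092, 2.0075)  len=1.6134
  (v11,v10,v2) [++-] → (-1.8894, -0.3092, -1.0496)–(-1.8894, -0.3092, 1.0496)  len=2.0992
  (v10,v7,v6) [++-] → (0, -0.3092, -2.0075)–(-1.5072, -0.3092, -1.4318)  len=1.6134
  (v3,v9,v4) [-+-] → (1.8894, -0.3092, 1.0496)–(1.5072, -0.3092, 1.4318)  len=0.5405
  (v3,v6,v8) [--+] → (1.5072, -0.3092, -1.4318)–(1.8894, -0.3092, -1.0496)  len=0.5405
  (v3,v8,v9) [-++] → (1.8894, -0.3092, -1.0496)–(1.8894, -0.3092, 1.0496)  len=2.0992
  (v4,v9,v5) [-++] → (1.5072, -0.3092, 1.4318)–(0, -0.3092, 2.0075)  len=1.6134
  (v2,v4,v11) [--+] → (-1.5072, -0.3092, 1.4318)–(-1.8894, -0.3092, 1.0496)  len=0.5405
  (v6,v2,v10) [--+] → (-1.8894, -0.3092, -1.0496)–(-1.5072, -0.3092, -1.4318)  len=0.5405
  (v8,v6,v7) [+-+] → (1.5072, -0.3092, -1.4318)–(0, -0.3092, -2.0075)  len=1.6134

Chained into 1 loop(s):
  loop 1: 10 segments, perimeter = 12.8141
Total perimeter = 12.814


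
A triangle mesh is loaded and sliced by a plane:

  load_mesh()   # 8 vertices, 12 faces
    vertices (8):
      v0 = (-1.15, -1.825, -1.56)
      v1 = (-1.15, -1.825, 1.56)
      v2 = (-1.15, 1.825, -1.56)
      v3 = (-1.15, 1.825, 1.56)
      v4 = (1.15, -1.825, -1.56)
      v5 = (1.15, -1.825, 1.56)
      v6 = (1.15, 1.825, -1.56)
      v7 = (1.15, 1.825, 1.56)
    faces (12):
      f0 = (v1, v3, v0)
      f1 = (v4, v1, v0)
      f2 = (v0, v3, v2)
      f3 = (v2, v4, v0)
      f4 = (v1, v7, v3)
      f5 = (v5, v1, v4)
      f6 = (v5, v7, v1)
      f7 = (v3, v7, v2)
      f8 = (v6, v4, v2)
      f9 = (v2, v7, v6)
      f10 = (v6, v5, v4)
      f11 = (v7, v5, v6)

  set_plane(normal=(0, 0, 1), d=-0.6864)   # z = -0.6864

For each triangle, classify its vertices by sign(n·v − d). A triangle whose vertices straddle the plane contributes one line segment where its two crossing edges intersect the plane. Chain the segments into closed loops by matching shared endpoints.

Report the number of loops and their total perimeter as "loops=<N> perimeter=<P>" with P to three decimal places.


loops=1 perimeter=11.900

Straddling triangles (8 of 12):
  (v1,v3,v0) [++-] → (-1.15, -0.803, -0.6864)–(-1.15, -1.825, -0.6864)  len=1.0220
  (v4,v1,v0) [-+-] → (0.506, -1.825, -0.6864)–(-1.15, -1.825, -0.6864)  len=1.6560
  (v0,v3,v2) [-+-] → (-1.15, -0.803, -0.6864)–(-1.15, 1.825, -0.6864)  len=2.6280
  (v5,v1,v4) [++-] → (0.506, -1.825, -0.6864)–(1.15, -1.825, -0.6864)  len=0.6440
  (v3,v7,v2) [++-] → (-0.506, 1.825, -0.6864)–(-1.15, 1.825, -0.6864)  len=0.6440
  (v2,v7,v6) [-+-] → (-0.506, 1.825, -0.6864)–(1.15, 1.825, -0.6864)  len=1.6560
  (v6,v5,v4) [-+-] → (1.15, 0.803, -0.6864)–(1.15, -1.825, -0.6864)  len=2.6280
  (v7,v5,v6) [++-] → (1.15, 0.803, -0.6864)–(1.15, 1.825, -0.6864)  len=1.0220

Chained into 1 loop(s):
  loop 1: 8 segments, perimeter = 11.9000
Total perimeter = 11.900
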